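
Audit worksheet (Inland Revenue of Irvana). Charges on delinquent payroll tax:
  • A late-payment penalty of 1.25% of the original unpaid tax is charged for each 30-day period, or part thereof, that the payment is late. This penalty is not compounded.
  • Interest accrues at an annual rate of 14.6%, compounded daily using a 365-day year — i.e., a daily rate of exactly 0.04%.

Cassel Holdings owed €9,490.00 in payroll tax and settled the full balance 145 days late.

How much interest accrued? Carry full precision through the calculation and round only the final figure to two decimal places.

Interest: €9,490.00 × ((1 + 0.0004)^145 − 1) = €9,490.00 × 0.05970271… = €566.5787…

€566.58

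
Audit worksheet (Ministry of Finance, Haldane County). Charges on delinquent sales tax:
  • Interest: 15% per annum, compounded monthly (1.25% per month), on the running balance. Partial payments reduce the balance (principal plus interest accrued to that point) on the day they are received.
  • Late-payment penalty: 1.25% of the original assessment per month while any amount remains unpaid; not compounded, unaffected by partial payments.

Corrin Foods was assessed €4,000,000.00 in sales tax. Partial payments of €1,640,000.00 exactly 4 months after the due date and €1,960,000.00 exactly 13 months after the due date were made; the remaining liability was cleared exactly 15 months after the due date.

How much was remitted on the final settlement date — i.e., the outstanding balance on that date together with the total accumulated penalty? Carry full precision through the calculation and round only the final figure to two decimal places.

Balance at month 4: €4,000,000.0000 × (1 + 0.0125)^4 = €4,203,781.3477…
After €1,640,000.00 payment: €4,203,781.3477… − €1,640,000.00 = €2,563,781.3477…
Balance at month 13: €2,563,781.3477… × (1 + 0.0125)^9 = €2,867,056.6258…
After €1,960,000.00 payment: €2,867,056.6258… − €1,960,000.00 = €907,056.6258…
Balance at month 15: €907,056.6258… × (1 + 0.0125)^2 = €929,874.7690…
Penalty: 15 × 1.25% × €4,000,000.00 = €750,000.00
Final settlement = outstanding balance + penalty = €929,874.7690… + €750,000.00 = €1,679,874.77

€1,679,874.77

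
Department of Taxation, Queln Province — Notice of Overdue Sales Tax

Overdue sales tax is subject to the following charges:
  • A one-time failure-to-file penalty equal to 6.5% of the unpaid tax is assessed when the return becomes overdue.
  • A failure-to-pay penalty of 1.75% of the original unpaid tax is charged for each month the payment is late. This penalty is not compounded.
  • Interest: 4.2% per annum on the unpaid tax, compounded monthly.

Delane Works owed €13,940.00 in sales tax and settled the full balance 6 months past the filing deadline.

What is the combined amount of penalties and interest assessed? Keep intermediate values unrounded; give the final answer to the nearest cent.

Failure-to-file penalty: 6.5% × €13,940.00 = €906.10
Failure-to-pay penalty = 1.75% × €13,940.00 × 6 mo = €1,463.70
Interest (4.2%/yr ÷ 12 = 0.35%/month): €13,940.00 × ((1 + 0.0035)^6 − 1) = €295.3135…
Penalties + interest = €2,369.8000 + €295.3135… = €2,665.11

€2,665.11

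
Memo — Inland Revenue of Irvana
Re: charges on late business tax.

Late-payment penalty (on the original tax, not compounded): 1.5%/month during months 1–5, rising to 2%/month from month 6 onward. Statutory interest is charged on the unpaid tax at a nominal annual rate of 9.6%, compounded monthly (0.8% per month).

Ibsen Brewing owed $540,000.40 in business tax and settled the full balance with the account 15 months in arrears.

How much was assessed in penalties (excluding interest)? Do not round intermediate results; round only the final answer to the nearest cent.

$148,500.11

Penalty, months 1–5: 5 × 1.5% × $540,000.40 = $40,500.03
Penalty, months 6–15: 10 × 2% × $540,000.40 = $108,000.08
Total penalty = $40,500.03 + $108,000.08 = $148,500.11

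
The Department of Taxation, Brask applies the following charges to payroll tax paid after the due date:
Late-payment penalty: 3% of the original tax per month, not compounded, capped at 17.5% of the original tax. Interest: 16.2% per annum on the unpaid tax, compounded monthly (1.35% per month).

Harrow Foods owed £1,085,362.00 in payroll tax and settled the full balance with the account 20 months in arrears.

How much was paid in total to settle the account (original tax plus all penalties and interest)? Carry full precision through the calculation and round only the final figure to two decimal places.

£1,609,158.19

Penalty (uncapped): 20 × 3% × £1,085,362.00 = £651,217.20; cap = 17.5% × £1,085,362.00 = £189,938.35 → penalty = £189,938.35
Interest: £1,085,362.00 × ((1 + 0.0135)^20 − 1) = £1,085,362.00 × 0.3076004… = £333,857.8370…
Total = £1,085,362.00 + £189,938.3500 + £333,857.8370… = £1,609,158.19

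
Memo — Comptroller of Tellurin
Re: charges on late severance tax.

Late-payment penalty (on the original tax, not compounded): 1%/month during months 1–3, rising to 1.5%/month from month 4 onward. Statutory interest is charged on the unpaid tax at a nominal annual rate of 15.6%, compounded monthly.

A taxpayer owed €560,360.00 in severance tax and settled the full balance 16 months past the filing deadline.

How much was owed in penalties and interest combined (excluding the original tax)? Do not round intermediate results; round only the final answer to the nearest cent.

€254,719.46

Penalty, months 1–3: 3 × 1% × €560,360.00 = €16,810.80
Penalty, months 4–16: 13 × 1.5% × €560,360.00 = €109,270.20
Interest (15.6%/yr ÷ 12 = 1.3%/month): €560,360.00 × ((1 + 0.013)^16 − 1) = €128,638.4619…
Penalties + interest = €126,081.0000 + €128,638.4619… = €254,719.46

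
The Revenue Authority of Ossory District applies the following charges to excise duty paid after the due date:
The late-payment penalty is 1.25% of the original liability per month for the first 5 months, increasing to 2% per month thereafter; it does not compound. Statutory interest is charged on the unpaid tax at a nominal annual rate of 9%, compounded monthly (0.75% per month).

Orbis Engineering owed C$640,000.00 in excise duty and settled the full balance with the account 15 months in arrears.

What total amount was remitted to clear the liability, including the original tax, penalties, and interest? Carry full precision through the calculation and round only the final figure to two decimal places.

C$883,905.66

Penalty, months 1–5: 5 × 1.25% × C$640,000.00 = C$40,000.00
Penalty, months 6–15: 10 × 2% × C$640,000.00 = C$128,000.00
Interest: C$640,000.00 × ((1 + 0.0075)^15 − 1) = C$640,000.00 × 0.1186026… = C$75,905.6603…
Total = C$640,000.00 + C$168,000.0000 + C$75,905.6603… = C$883,905.66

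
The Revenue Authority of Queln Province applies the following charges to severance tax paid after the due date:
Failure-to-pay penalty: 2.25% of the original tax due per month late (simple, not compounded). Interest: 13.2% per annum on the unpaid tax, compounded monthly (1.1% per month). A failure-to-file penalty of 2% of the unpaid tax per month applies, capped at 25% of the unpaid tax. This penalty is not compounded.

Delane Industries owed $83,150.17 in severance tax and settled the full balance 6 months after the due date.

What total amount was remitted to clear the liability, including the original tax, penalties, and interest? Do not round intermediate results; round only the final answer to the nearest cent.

$109,994.52

Failure-to-file: 6 × 2% × $83,150.17 = $9,978.02… (under the 25% cap)
Failure-to-pay penalty: 6 × 2.25% × $83,150.17 = $11,225.27…
Interest: $83,150.17 × ((1 + 0.011)^6 − 1) = $83,150.17 × 0.0678418… = $5,641.0606…
Total = $83,150.17 + $21,203.2934… + $5,641.0606… = $109,994.52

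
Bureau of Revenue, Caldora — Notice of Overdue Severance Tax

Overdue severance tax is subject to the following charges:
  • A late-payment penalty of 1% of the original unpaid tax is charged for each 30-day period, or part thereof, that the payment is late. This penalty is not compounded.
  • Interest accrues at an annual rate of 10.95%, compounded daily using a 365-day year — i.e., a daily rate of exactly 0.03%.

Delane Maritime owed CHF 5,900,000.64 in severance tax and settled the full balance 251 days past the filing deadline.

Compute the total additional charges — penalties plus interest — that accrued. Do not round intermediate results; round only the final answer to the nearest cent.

CHF 992,352.90

Penalty periods: ⌈251/30⌉ = 9; penalty = 9 × 1% × CHF 5,900,000.64 = CHF 531,000.06…
Interest: CHF 5,900,000.64 × ((1 + 0.0003)^251 − 1) = CHF 5,900,000.64 × 0.07819539… = CHF 461,352.8439…
Penalties + interest = CHF 531,000.0576 + CHF 461,352.8439… = CHF 992,352.90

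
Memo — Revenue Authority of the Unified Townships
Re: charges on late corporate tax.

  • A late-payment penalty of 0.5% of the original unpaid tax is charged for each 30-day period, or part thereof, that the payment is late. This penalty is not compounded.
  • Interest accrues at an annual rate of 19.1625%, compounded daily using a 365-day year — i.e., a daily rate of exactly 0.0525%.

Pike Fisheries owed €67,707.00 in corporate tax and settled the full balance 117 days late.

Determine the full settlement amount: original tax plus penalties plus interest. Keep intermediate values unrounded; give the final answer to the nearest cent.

Penalty periods: ⌈117/30⌉ = 4; penalty = 4 × 0.5% × €67,707.00 = €1,354.14
Interest: €67,707.00 × ((1 + 0.000525)^117 − 1) = €67,707.00 × 0.06333360… = €4,288.1282…
Total = €67,707.00 + €1,354.1400 + €4,288.1282… = €73,349.27

€73,349.27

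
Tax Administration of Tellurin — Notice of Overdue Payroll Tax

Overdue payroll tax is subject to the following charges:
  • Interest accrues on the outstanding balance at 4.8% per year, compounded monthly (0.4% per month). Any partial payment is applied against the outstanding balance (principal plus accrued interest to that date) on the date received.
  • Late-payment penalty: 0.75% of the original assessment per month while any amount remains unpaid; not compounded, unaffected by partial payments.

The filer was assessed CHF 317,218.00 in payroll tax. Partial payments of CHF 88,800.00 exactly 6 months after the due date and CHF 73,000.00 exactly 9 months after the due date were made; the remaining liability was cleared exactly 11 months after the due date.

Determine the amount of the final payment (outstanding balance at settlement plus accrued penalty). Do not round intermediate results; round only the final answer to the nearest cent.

Balance at month 6: CHF 317,218.0000 × (1 + 0.004)^6 = CHF 324,907.7716…
After CHF 88,800.00 payment: CHF 324,907.7716… − CHF 88,800.00 = CHF 236,107.7716…
Balance at month 9: CHF 236,107.7716… × (1 + 0.004)^3 = CHF 238,952.4131…
After CHF 73,000.00 payment: CHF 238,952.4131… − CHF 73,000.00 = CHF 165,952.4131…
Balance at month 11: CHF 165,952.4131… × (1 + 0.004)^2 = CHF 167,282.6877…
Penalty: 11 × 0.75% × CHF 317,218.00 = CHF 26,170.49…
Final settlement = outstanding balance + penalty = CHF 167,282.6877… + CHF 26,170.49… = CHF 193,453.17

CHF 193,453.17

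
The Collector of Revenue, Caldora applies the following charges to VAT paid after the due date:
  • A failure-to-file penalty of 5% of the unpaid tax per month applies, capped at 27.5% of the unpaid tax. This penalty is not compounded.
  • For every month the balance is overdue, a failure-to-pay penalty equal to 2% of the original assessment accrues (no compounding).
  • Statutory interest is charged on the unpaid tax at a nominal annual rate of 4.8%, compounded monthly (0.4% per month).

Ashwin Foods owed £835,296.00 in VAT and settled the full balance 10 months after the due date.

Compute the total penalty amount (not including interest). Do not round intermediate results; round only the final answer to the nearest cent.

£396,765.60

Failure-to-file: 10 × 5% × £835,296.00 = £417,648.00, capped at 27.5% × £835,296.00 = £229,706.40
Failure-to-pay penalty = 2% × £835,296.00 × 10 mo = £167,059.20
Total penalty = £229,706.40 + £167,059.20 = £396,765.60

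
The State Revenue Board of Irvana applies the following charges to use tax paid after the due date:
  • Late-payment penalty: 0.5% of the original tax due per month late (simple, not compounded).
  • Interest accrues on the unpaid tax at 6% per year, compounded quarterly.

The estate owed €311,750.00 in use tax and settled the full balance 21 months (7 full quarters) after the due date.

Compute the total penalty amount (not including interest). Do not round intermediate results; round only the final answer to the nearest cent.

€32,733.75

Late-payment penalty: 21 × 0.5% × €311,750.00 = €32,733.75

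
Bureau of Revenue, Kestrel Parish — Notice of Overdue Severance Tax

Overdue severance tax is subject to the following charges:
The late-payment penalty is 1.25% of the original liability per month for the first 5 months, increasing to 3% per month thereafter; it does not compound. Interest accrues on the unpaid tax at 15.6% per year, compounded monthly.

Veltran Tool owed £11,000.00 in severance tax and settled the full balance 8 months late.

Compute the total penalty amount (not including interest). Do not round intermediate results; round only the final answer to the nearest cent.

£1,677.50

Penalty, months 1–5: 5 × 1.25% × £11,000.00 = £687.50
Penalty, months 6–8: 3 × 3% × £11,000.00 = £990.00
Total penalty = £687.50 + £990.00 = £1,677.50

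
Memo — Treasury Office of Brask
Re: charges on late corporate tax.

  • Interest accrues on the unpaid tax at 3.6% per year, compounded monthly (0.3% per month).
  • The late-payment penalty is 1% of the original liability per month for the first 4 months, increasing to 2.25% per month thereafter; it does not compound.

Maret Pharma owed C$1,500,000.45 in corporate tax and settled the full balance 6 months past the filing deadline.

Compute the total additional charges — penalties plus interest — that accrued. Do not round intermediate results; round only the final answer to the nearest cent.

Penalty, months 1–4: 4 × 1% × C$1,500,000.45 = C$60,000.02…
Penalty, months 5–6: 2 × 2.25% × C$1,500,000.45 = C$67,500.02…
Interest: C$1,500,000.45 × ((1 + 0.003)^6 − 1) = C$1,500,000.45 × 0.0181355… = C$27,203.3200…
Penalties + interest = C$127,500.0383… + C$27,203.3200… = C$154,703.36

C$154,703.36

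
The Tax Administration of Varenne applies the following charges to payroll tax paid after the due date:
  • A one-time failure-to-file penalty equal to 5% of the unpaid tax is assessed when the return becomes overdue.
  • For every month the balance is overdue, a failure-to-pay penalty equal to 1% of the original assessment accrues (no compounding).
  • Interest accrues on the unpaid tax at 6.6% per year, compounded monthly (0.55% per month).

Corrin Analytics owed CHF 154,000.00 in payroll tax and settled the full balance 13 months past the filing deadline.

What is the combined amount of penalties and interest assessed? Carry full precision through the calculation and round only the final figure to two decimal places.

CHF 39,101.79

Failure-to-file penalty: 5% × CHF 154,000.00 = CHF 7,700.00
Failure-to-pay penalty: 13 × 1% × CHF 154,000.00 = CHF 20,020.00
Interest: CHF 154,000.00 × ((1 + 0.0055)^13 − 1) = CHF 154,000.00 × 0.0739077… = CHF 11,381.7926…
Penalties + interest = CHF 27,720.0000 + CHF 11,381.7926… = CHF 39,101.79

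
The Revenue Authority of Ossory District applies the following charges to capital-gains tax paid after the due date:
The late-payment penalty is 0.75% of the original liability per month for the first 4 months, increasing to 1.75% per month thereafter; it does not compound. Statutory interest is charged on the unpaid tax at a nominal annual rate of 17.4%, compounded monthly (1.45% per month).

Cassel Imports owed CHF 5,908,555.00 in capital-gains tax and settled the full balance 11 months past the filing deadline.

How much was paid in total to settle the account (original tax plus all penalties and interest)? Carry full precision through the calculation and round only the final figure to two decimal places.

Penalty, months 1–4: 4 × 0.75% × CHF 5,908,555.00 = CHF 177,256.65
Penalty, months 5–11: 7 × 1.75% × CHF 5,908,555.00 = CHF 723,797.99…
Interest: CHF 5,908,555.00 × ((1 + 0.0145)^11 − 1) = CHF 5,908,555.00 × 0.1715817… = CHF 1,013,799.6826…
Total = CHF 5,908,555.00 + CHF 901,054.6375 + CHF 1,013,799.6826… = CHF 7,823,409.32

CHF 7,823,409.32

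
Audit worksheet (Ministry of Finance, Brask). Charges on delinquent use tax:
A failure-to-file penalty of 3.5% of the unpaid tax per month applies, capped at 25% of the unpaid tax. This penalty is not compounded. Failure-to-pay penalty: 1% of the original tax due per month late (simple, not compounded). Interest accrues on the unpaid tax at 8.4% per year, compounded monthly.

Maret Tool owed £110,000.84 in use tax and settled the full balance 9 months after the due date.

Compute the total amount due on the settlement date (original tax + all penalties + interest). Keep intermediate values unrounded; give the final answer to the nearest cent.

Failure-to-file: 9 × 3.5% × £110,000.84 = £34,650.26…, capped at 25% × £110,000.84 = £27,500.21
Failure-to-pay penalty: 9 × 1% × £110,000.84 = £9,900.08…
Interest (8.4%/yr ÷ 12 = 0.7%/month): £110,000.84 × ((1 + 0.007)^9 − 1) = £7,127.2973…
Total = £110,000.84 + £37,400.2856 + £7,127.2973… = £154,528.42

£154,528.42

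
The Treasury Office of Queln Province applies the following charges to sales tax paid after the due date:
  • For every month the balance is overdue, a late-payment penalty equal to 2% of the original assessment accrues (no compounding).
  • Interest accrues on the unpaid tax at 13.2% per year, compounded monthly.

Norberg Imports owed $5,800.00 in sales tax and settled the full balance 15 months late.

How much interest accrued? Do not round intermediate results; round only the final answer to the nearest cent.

Interest (13.2%/yr ÷ 12 = 1.1%/month): $5,800.00 × ((1 + 0.011)^15 − 1) = $1,034.3203…

$1,034.32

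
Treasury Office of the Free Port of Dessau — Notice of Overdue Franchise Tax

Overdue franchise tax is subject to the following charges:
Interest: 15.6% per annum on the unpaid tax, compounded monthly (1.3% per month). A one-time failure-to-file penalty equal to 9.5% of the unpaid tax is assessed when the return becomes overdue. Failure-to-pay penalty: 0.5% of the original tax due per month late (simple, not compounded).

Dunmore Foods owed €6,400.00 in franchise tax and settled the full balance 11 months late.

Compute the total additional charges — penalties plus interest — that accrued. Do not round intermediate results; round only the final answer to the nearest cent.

Failure-to-file penalty: 9.5% × €6,400.00 = €608.00
Failure-to-pay penalty = 0.5% × €6,400.00 × 11 mo = €352.00
Interest: €6,400.00 × ((1 + 0.013)^11 − 1) = €6,400.00 × 0.1526671… = €977.0695…
Penalties + interest = €960.0000 + €977.0695… = €1,937.07

€1,937.07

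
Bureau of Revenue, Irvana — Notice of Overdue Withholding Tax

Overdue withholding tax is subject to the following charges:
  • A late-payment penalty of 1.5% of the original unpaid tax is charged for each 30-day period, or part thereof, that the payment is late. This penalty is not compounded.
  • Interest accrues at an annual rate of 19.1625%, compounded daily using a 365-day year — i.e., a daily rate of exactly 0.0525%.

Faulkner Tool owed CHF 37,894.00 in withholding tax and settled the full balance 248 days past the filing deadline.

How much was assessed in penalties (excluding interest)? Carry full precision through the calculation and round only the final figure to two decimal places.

Penalty periods: ⌈248/30⌉ = 9; penalty = 9 × 1.5% × CHF 37,894.00 = CHF 5,115.69

CHF 5,115.69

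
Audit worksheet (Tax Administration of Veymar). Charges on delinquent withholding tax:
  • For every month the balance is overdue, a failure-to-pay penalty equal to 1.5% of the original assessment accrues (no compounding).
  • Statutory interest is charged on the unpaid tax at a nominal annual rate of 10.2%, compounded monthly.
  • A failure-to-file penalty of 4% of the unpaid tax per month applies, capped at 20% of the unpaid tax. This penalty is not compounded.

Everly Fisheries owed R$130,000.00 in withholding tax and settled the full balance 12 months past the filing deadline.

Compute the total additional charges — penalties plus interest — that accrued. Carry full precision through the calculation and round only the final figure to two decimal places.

Failure-to-file: 12 × 4% × R$130,000.00 = R$62,400.00, capped at 20% × R$130,000.00 = R$26,000.00
Failure-to-pay penalty: 12 × 1.5% × R$130,000.00 = R$23,400.00
Interest (10.2%/yr ÷ 12 = 0.85%/month): R$130,000.00 × ((1 + 0.0085)^12 − 1) = R$13,897.8095…
Penalties + interest = R$49,400.0000 + R$13,897.8095… = R$63,297.81

R$63,297.81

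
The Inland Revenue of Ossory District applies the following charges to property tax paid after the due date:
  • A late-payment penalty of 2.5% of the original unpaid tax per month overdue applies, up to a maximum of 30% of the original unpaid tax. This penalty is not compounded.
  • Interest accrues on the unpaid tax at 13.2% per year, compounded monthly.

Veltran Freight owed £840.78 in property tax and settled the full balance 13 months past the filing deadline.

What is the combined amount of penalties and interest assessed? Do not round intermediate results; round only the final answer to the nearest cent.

Penalty (uncapped): 13 × 2.5% × £840.78 = £273.25…; cap = 30% × £840.78 = £252.23… → penalty = £252.23…
Interest (13.2%/yr ÷ 12 = 1.1%/month): £840.78 × ((1 + 0.011)^13 − 1) = £128.4959…
Penalties + interest = £252.2340 + £128.4959… = £380.73

£380.73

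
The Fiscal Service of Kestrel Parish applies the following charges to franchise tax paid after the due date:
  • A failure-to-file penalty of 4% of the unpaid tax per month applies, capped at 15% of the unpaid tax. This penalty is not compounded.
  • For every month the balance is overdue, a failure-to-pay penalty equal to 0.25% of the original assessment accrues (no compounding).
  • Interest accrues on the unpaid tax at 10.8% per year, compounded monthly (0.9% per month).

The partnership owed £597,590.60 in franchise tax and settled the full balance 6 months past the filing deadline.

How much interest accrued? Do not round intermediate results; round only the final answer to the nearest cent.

Interest: £597,590.60 × ((1 + 0.009)^6 − 1) = £597,590.60 × 0.0552297… = £33,004.7369…

£33,004.74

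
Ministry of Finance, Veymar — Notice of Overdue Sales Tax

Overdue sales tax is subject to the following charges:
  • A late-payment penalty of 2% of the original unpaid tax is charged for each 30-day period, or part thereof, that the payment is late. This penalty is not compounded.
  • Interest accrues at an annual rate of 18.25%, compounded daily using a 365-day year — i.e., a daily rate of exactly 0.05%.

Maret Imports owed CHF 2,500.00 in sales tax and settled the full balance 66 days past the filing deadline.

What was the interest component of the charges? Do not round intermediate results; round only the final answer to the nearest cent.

Interest: CHF 2,500.00 × ((1 + 0.0005)^66 − 1) = CHF 2,500.00 × 0.03354202… = CHF 83.8550…

CHF 83.86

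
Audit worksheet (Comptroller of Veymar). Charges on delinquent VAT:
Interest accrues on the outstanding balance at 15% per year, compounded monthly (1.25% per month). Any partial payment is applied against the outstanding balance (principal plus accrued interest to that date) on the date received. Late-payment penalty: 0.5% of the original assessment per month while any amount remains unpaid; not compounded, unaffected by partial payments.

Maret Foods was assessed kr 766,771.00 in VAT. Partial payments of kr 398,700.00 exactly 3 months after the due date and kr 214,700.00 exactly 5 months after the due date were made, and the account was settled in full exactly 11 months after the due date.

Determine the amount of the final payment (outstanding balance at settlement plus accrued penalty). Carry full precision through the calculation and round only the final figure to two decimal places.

Balance at month 3: kr 766,771.0000 × (1 + 0.0125)^3 = kr 795,885.8340…
After kr 398,700.00 payment: kr 795,885.8340… − kr 398,700.00 = kr 397,185.8340…
Balance at month 5: kr 397,185.8340… × (1 + 0.0125)^2 = kr 407,177.5401…
After kr 214,700.00 payment: kr 407,177.5401… − kr 214,700.00 = kr 192,477.5401…
Balance at month 11: kr 192,477.5401… × (1 + 0.0125)^6 = kr 207,372.0644…
Penalty: 11 × 0.5% × kr 766,771.00 = kr 42,172.41…
Final settlement = outstanding balance + penalty = kr 207,372.0644… + kr 42,172.41… = kr 249,544.47

kr 249,544.47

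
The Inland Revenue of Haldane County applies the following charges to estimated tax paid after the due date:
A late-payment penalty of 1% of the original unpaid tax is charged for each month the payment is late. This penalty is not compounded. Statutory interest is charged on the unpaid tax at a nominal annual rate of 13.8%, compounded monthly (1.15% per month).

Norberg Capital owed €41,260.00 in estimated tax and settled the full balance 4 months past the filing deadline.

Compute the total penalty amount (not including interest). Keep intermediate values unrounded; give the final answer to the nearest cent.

Late-payment penalty = 1% × €41,260.00 × 4 mo = €1,650.40

€1,650.40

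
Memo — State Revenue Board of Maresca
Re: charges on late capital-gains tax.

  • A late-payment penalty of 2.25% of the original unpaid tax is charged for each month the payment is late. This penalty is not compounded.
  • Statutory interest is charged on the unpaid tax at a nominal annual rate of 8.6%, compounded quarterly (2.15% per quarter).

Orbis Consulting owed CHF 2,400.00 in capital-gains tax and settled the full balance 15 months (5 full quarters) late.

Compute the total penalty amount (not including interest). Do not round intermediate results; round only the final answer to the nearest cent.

Late-payment penalty: 15 × 2.25% × CHF 2,400.00 = CHF 810.00

CHF 810.00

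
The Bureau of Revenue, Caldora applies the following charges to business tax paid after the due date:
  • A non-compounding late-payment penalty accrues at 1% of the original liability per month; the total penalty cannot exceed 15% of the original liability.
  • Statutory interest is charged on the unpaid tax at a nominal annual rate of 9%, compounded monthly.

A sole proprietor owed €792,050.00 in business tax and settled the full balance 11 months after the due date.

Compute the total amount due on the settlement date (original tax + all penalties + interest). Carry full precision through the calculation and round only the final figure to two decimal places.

€947,026.00

Penalty: 11 × 1% × €792,050.00 = €87,125.50 (below the 15% cap of €118,807.50)
Interest (9%/yr ÷ 12 = 0.75%/month): €792,050.00 × ((1 + 0.0075)^11 − 1) = €67,850.4996…
Total = €792,050.00 + €87,125.5000 + €67,850.4996… = €947,026.00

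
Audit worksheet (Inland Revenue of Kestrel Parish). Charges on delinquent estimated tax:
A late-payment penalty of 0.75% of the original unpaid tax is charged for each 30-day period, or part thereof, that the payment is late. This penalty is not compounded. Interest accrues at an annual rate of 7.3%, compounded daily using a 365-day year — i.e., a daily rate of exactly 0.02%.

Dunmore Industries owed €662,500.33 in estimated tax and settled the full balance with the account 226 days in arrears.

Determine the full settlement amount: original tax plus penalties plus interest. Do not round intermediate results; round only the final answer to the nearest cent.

Penalty periods: ⌈226/30⌉ = 8; penalty = 8 × 0.75% × €662,500.33 = €39,750.02…
Interest: €662,500.33 × ((1 + 0.0002)^226 − 1) = €662,500.33 × 0.04623236… = €30,628.9525…
Total = €662,500.33 + €39,750.0198 + €30,628.9525… = €732,879.30

€732,879.30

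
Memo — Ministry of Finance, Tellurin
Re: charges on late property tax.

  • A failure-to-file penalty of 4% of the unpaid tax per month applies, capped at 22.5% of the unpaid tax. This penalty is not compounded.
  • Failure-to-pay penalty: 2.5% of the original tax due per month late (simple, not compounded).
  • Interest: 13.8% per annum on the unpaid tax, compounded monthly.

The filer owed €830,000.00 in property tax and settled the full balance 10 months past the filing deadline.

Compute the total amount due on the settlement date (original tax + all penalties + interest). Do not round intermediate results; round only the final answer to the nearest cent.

Failure-to-file: 10 × 4% × €830,000.00 = €332,000.00, capped at 22.5% × €830,000.00 = €186,750.00
Failure-to-pay penalty: 10 × 2.5% × €830,000.00 = €207,500.00
Interest (13.8%/yr ÷ 12 = 1.15%/month): €830,000.00 × ((1 + 0.0115)^10 − 1) = €100,544.1076…
Total = €830,000.00 + €394,250.0000 + €100,544.1076… = €1,324,794.11

€1,324,794.11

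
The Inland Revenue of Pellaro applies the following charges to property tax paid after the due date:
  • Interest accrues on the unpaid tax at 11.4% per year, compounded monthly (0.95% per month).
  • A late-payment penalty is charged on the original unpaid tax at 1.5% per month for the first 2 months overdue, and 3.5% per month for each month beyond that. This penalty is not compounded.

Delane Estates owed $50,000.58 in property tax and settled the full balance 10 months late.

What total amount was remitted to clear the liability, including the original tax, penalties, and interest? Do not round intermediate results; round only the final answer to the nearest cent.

$70,459.11

Penalty, months 1–2: 2 × 1.5% × $50,000.58 = $1,500.02…
Penalty, months 3–10: 8 × 3.5% × $50,000.58 = $14,000.16…
Interest: $50,000.58 × ((1 + 0.0095)^10 − 1) = $50,000.58 × 0.0991659… = $4,958.3508…
Total = $50,000.58 + $15,500.1798 + $4,958.3508… = $70,459.11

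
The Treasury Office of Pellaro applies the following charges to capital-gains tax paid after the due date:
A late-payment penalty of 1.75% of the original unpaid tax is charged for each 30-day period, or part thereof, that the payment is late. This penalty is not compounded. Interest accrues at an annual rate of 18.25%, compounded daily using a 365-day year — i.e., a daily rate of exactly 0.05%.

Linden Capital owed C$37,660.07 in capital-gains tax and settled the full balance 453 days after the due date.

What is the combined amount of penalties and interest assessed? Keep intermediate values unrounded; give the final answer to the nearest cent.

Penalty periods: ⌈453/30⌉ = 16; penalty = 16 × 1.75% × C$37,660.07 = C$10,544.82…
Interest: C$37,660.07 × ((1 + 0.0005)^453 − 1) = C$37,660.07 × 0.25413162… = C$9,570.6145…
Penalties + interest = C$10,544.8196 + C$9,570.6145… = C$20,115.43

C$20,115.43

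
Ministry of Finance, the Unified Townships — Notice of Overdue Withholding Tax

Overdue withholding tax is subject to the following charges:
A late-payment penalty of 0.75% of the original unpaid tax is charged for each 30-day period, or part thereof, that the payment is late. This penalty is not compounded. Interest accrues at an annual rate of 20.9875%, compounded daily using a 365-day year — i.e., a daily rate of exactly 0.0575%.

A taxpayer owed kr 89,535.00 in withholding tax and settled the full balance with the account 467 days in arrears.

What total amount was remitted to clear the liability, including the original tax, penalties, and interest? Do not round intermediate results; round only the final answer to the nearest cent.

kr 127,849.96

Penalty periods: ⌈467/30⌉ = 16; penalty = 16 × 0.75% × kr 89,535.00 = kr 10,744.20
Interest: kr 89,535.00 × ((1 + 0.000575)^467 − 1) = kr 89,535.00 × 0.30793274… = kr 27,570.7578…
Total = kr 89,535.00 + kr 10,744.2000 + kr 27,570.7578… = kr 127,849.96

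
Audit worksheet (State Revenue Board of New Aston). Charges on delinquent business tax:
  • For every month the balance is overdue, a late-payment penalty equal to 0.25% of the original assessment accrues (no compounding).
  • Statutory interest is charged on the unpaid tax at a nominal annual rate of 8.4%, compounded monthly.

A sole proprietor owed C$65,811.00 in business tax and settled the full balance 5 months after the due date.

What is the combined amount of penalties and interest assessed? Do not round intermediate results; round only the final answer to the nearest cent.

C$3,158.50

Late-payment penalty: 5 × 0.25% × C$65,811.00 = C$822.64…
Interest (8.4%/yr ÷ 12 = 0.7%/month): C$65,811.00 × ((1 + 0.007)^5 − 1) = C$2,335.8589…
Penalties + interest = C$822.6375 + C$2,335.8589… = C$3,158.50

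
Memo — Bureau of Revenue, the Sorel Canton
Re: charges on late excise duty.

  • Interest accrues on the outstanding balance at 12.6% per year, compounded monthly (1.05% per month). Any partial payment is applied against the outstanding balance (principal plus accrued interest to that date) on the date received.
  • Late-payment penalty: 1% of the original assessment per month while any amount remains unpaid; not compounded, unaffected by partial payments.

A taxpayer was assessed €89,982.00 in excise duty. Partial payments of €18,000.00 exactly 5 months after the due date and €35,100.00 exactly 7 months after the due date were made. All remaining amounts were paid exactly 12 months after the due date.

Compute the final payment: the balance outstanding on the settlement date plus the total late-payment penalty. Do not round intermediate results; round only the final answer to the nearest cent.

€56,448.53

Balance at month 5: €89,982.0000 × (1 + 0.0105)^5 = €94,806.3073…
After €18,000.00 payment: €94,806.3073… − €18,000.00 = €76,806.3073…
Balance at month 7: €76,806.3073… × (1 + 0.0105)^2 = €78,427.7076…
After €35,100.00 payment: €78,427.7076… − €35,100.00 = €43,327.7076…
Balance at month 12: €43,327.7076… × (1 + 0.0105)^5 = €45,650.6853…
Penalty: 12 × 1% × €89,982.00 = €10,797.84
Final settlement = outstanding balance + penalty = €45,650.6853… + €10,797.84 = €56,448.53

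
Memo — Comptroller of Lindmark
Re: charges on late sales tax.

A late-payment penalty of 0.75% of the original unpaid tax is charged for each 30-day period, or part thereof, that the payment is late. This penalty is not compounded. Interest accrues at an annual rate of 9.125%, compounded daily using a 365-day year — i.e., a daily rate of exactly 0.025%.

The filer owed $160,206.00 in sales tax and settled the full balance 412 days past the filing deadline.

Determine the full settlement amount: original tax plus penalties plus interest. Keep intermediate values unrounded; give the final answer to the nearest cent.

Penalty periods: ⌈412/30⌉ = 14; penalty = 14 × 0.75% × $160,206.00 = $16,821.63
Interest: $160,206.00 × ((1 + 0.00025)^412 − 1) = $160,206.00 × 0.10847714… = $17,378.6886…
Total = $160,206.00 + $16,821.6300 + $17,378.6886… = $194,406.32

$194,406.32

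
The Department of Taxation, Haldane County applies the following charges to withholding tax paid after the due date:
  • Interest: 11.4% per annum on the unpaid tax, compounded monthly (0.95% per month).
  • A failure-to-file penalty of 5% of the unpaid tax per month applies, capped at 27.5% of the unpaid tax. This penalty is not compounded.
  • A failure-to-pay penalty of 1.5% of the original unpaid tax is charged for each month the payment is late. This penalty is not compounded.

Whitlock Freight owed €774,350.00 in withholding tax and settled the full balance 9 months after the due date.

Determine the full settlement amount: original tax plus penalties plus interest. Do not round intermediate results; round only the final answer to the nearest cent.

Failure-to-file: 9 × 5% × €774,350.00 = €348,457.50, capped at 27.5% × €774,350.00 = €212,946.25
Failure-to-pay penalty = 1.5% × €774,350.00 × 9 mo = €104,537.25
Interest: €774,350.00 × ((1 + 0.0095)^9 − 1) = €774,350.00 × 0.0888221… = €68,779.3587…
Total = €774,350.00 + €317,483.5000 + €68,779.3587… = €1,160,612.86

€1,160,612.86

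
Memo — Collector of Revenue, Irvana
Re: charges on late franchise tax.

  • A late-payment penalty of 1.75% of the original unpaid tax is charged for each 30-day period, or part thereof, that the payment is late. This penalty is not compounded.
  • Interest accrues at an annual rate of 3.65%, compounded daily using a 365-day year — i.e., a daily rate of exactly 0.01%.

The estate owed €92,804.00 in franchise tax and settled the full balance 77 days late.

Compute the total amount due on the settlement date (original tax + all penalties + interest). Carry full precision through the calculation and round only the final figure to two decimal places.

€98,393.52

Penalty periods: ⌈77/30⌉ = 3; penalty = 3 × 1.75% × €92,804.00 = €4,872.21
Interest: €92,804.00 × ((1 + 0.0001)^77 − 1) = €92,804.00 × 0.00772933… = €717.3130…
Total = €92,804.00 + €4,872.2100 + €717.3130… = €98,393.52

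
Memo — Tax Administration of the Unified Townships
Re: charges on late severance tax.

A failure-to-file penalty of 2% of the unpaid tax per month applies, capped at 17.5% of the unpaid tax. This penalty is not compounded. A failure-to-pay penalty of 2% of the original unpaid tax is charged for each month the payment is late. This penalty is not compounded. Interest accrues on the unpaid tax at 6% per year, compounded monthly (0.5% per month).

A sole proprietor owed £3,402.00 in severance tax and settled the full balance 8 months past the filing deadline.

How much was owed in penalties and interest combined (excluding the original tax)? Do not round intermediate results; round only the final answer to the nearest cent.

Failure-to-file: 8 × 2% × £3,402.00 = £544.32 (under the 17.5% cap)
Failure-to-pay penalty: 8 × 2% × £3,402.00 = £544.32
Interest: £3,402.00 × ((1 + 0.005)^8 − 1) = £3,402.00 × 0.0407070… = £138.4854…
Penalties + interest = £1,088.6400 + £138.4854… = £1,227.13

£1,227.13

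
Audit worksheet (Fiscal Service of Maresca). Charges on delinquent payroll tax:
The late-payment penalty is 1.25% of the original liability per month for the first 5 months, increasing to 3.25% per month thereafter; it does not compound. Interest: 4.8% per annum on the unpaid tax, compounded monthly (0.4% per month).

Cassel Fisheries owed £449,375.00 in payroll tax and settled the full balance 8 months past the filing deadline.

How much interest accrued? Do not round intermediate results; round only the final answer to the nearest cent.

Interest: £449,375.00 × ((1 + 0.004)^8 − 1) = £449,375.00 × 0.0324516… = £14,582.9386…

£14,582.94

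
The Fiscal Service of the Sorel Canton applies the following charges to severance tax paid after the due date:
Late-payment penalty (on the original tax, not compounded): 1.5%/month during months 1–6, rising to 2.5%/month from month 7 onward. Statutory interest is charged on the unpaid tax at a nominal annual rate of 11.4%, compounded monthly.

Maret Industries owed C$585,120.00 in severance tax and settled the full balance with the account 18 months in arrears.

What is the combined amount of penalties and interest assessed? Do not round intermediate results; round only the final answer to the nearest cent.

Penalty, months 1–6: 6 × 1.5% × C$585,120.00 = C$52,660.80
Penalty, months 7–18: 12 × 2.5% × C$585,120.00 = C$175,536.00
Interest (11.4%/yr ÷ 12 = 0.95%/month): C$585,120.00 × ((1 + 0.0095)^18 − 1) = C$108,559.3432…
Penalties + interest = C$228,196.8000 + C$108,559.3432… = C$336,756.14

C$336,756.14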